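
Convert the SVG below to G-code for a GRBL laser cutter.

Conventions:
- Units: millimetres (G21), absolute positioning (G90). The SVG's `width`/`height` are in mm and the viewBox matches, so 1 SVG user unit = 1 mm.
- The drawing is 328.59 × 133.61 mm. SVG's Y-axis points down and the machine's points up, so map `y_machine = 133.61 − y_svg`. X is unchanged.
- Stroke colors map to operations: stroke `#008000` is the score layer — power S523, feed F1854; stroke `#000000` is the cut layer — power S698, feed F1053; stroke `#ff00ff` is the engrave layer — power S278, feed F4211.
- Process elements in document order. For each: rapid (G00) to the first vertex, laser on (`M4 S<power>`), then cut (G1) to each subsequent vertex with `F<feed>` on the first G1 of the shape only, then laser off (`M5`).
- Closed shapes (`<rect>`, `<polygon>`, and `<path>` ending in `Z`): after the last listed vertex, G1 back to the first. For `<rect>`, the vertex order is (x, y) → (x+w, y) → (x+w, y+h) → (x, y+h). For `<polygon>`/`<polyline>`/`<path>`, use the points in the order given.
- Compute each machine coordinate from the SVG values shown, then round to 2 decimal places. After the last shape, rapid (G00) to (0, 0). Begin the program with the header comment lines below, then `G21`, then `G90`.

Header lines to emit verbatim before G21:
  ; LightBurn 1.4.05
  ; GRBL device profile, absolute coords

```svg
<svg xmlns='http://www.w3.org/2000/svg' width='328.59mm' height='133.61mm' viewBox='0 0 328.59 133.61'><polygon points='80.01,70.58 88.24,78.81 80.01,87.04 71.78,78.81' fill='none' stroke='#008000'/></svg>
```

; LightBurn 1.4.05
; GRBL device profile, absolute coords
G21
G90
G00 X80.01 Y63.03
M4 S523
G1 X88.24 Y54.80 F1854
G1 X80.01 Y46.57
G1 X71.78 Y54.80
G1 X80.01 Y63.03
M5
G00 X0.00 Y0.00

1 u = 1 mm; y_m = 133.61 − y.

[1] `<polygon>` regular polygon, #008000→score S523 F1854: (80.01,63.03) → (88.24,54.80) → (80.01,46.57) → (71.78,54.80) → (80.01,63.03) (closed)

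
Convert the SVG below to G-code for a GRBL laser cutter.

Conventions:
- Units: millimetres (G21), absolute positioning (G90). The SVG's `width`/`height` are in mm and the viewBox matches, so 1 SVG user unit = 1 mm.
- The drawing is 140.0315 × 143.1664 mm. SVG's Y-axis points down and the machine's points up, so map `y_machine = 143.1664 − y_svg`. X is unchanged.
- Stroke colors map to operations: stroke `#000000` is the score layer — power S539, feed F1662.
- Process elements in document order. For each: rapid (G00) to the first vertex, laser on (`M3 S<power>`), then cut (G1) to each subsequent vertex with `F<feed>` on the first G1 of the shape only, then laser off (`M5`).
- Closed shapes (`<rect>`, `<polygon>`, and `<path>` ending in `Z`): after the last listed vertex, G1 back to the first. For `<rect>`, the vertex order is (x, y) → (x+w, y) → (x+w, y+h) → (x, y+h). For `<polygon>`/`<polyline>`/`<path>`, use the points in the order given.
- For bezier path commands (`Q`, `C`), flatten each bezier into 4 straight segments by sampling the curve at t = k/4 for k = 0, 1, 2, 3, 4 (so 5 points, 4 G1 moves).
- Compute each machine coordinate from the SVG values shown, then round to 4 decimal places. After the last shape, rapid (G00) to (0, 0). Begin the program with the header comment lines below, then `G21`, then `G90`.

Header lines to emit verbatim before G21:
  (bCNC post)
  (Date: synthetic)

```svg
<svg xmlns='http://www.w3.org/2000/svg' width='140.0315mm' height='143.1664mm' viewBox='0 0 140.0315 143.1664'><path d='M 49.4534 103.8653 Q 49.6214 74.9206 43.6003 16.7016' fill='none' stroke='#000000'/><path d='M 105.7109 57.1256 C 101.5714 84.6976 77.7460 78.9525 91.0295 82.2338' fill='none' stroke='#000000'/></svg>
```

(bCNC post)
(Date: synthetic)
G21
G90
G00 X49.4534 Y39.3011
M3 S539
G1 X49.1506 Y55.6031 F1662
G1 X48.0741 Y75.5644
G1 X46.2240 Y99.1849
G1 X43.6003 Y126.4648
M5
G00 X105.7109 Y86.0408
M3 S539
G1 X99.8026 Y70.9471 F1662
G1 X91.8366 Y64.3777
G1 X87.1374 Y62.3627
G1 X91.0295 Y60.9326
M5
G00 X0.0000 Y0.0000

1 u = 1 mm; y_m = 143.1664 − y.

[1] `<path>` quadratic bezier, #000000→score S539 F1662: (49.4534,39.3011) → (49.1506,55.6031) → (48.0741,75.5644) → (46.2240,99.1849) → (43.6003,126.4648)

[2] `<path>` cubic bezier, #000000→score S539 F1662: (105.7109,86.0408) → (99.8026,70.9471) → (91.8366,64.3777) → (87.1374,62.3627) → (91.0295,60.9326)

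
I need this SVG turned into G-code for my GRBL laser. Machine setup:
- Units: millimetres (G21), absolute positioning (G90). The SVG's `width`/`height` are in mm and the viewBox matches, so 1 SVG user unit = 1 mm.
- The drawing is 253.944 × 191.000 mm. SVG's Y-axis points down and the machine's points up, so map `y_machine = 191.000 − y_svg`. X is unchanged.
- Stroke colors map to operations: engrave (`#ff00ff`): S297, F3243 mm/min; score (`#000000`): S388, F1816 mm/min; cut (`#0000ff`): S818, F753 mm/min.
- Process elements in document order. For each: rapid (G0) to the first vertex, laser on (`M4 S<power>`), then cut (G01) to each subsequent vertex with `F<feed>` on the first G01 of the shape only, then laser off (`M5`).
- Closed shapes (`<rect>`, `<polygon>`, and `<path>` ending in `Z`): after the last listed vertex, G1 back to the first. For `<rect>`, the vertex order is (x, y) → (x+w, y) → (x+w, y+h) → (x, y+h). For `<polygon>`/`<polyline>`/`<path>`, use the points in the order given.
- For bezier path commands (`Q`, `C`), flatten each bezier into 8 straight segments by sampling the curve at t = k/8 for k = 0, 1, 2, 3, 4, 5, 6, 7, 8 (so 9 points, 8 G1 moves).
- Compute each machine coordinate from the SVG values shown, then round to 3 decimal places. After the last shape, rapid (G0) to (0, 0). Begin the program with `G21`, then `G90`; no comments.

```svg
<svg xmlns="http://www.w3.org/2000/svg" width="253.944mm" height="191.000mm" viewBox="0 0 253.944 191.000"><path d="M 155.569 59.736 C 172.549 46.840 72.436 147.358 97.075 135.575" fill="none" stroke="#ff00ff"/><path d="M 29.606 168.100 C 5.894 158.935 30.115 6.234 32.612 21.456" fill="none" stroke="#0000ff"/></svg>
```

G21
G90
G0 X155.569 Y131.264
M4 S297
G01 X156.920 Y131.225 F3243
G01 X150.128 Y123.198
G01 X138.026 Y109.828
G01 X123.450 Y93.762
G01 X109.232 Y77.643
G01 X98.208 Y64.117
G01 X93.211 Y55.830
G01 X97.075 Y55.425
M5
G0 X29.606 Y22.900
M4 S818
G01 X22.825 Y32.457 F753
G01 X19.721 Y51.820
G01 X19.478 Y77.340
G01 X21.281 Y105.367
G01 X24.311 Y132.251
G01 X27.754 Y154.341
G01 X30.793 Y167.989
G01 X32.612 Y169.544
M5
G0 X0.000 Y0.000

Since the viewBox matches the mm dimensions, user units are millimetres directly. The only transform is the Y-flip y_m = 191.000 − y_svg.

Shape 1 is a cubic bezier drawn with `<path>`. Its stroke #ff00ff means engrave at S297, F3243. After flipping Y the toolpath is (155.569,131.264) → (156.920,131.225) → (150.128,123.198) → (138.026,109.828) → (123.450,93.762) → (109.232,77.643) → (98.208,64.117) → (93.211,55.830) → (97.075,55.425).

Shape 2 is a cubic bezier drawn with `<path>`. Its stroke #0000ff means cut at S818, F753. After flipping Y the toolpath is (29.606,22.900) → (22.825,32.457) → (19.721,51.820) → (19.478,77.340) → (21.281,105.367) → (24.311,132.251) → (27.754,154.341) → (30.793,167.989) → (32.612,169.544).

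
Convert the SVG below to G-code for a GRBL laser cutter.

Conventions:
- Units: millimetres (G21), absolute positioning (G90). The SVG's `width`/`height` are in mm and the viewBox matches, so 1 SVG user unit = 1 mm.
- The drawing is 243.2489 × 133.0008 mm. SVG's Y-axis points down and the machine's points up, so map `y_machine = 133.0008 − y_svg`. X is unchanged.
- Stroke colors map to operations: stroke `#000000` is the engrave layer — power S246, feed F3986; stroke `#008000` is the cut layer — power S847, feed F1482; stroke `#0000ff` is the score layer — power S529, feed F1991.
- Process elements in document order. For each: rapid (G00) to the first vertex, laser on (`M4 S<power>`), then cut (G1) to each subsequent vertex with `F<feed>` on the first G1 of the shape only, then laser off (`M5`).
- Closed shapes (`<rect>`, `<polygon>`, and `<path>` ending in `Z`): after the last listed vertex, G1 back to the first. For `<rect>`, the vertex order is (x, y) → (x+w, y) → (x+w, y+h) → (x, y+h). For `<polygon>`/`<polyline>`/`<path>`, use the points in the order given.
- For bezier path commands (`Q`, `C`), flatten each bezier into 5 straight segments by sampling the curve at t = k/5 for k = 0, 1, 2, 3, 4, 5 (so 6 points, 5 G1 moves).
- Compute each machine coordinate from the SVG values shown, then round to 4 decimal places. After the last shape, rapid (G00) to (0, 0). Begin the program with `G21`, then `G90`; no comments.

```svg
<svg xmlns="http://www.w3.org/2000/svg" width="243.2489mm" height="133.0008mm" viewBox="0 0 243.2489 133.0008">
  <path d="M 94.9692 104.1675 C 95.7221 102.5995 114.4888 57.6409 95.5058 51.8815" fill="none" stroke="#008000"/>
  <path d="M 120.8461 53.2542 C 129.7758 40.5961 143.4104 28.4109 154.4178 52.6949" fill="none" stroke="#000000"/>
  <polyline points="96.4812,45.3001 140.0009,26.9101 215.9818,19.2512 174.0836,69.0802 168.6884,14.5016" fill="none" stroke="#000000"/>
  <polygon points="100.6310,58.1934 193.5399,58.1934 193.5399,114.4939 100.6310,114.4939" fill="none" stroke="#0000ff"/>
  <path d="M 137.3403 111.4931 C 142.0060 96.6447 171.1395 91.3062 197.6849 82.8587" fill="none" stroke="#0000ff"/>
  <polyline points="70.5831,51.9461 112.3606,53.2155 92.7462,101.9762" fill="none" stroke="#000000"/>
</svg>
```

Since the viewBox matches the mm dimensions, user units are millimetres directly. The only transform is the Y-flip y_m = 133.0008 − y_svg.

Shape 1 is a cubic bezier drawn with `<path>`. Its stroke #008000 means cut at S847, F1482. After flipping Y the toolpath is (94.9692,28.8333) → (97.1365,34.3203) → (100.9504,46.2566) → (103.7344,60.6782) → (102.8117,73.6205) → (95.5058,81.1193).

Shape 2 is a cubic bezier drawn with `<path>`. Its stroke #000000 means engrave at S246, F3986. After flipping Y the toolpath is (120.8461,79.7466) → (126.7099,86.9967) → (133.3508,92.4056) → (140.4171,94.2452) → (147.5568,90.7880) → (154.4178,80.3059).

Shape 3 is a open polyline drawn with `<polyline>`. Its stroke #000000 means engrave at S246, F3986. After flipping Y the toolpath is (96.4812,87.7007) → (140.0009,106.0907) → (215.9818,113.7496) → (174.0836,63.9206) → (168.6884,118.4992).

Shape 4 is a rectangle drawn with `<polygon>`. Its stroke #0000ff means score at S529, F1991. After flipping Y the toolpath is (100.6310,74.8074) → (193.5399,74.8074) → (193.5399,18.5069) → (100.6310,18.5069) → (100.6310,74.8074), returning to the start.

Shape 5 is a cubic bezier drawn with `<path>`. Its stroke #0000ff means score at S529, F1991. After flipping Y the toolpath is (137.3403,21.5077) → (142.8594,29.3765) → (152.9521,35.5686) → (166.3197,40.6898) → (181.6635,45.3457) → (197.6849,50.1421).

Shape 6 is a open polyline drawn with `<polyline>`. Its stroke #000000 means engrave at S246, F3986. After flipping Y the toolpath is (70.5831,81.0547) → (112.3606,79.7853) → (92.7462,31.0246).

G21
G90
G00 X94.9692 Y28.8333
M4 S847
G1 X97.1365 Y34.3203 F1482
G1 X100.9504 Y46.2566
G1 X103.7344 Y60.6782
G1 X102.8117 Y73.6205
G1 X95.5058 Y81.1193
M5
G00 X120.8461 Y79.7466
M4 S246
G1 X126.7099 Y86.9967 F3986
G1 X133.3508 Y92.4056
G1 X140.4171 Y94.2452
G1 X147.5568 Y90.7880
G1 X154.4178 Y80.3059
M5
G00 X96.4812 Y87.7007
M4 S246
G1 X140.0009 Y106.0907 F3986
G1 X215.9818 Y113.7496
G1 X174.0836 Y63.9206
G1 X168.6884 Y118.4992
M5
G00 X100.6310 Y74.8074
M4 S529
G1 X193.5399 Y74.8074 F1991
G1 X193.5399 Y18.5069
G1 X100.6310 Y18.5069
G1 X100.6310 Y74.8074
M5
G00 X137.3403 Y21.5077
M4 S529
G1 X142.8594 Y29.3765 F1991
G1 X152.9521 Y35.5686
G1 X166.3197 Y40.6898
G1 X181.6635 Y45.3457
G1 X197.6849 Y50.1421
M5
G00 X70.5831 Y81.0547
M4 S246
G1 X112.3606 Y79.7853 F3986
G1 X92.7462 Y31.0246
M5
G00 X0.0000 Y0.0000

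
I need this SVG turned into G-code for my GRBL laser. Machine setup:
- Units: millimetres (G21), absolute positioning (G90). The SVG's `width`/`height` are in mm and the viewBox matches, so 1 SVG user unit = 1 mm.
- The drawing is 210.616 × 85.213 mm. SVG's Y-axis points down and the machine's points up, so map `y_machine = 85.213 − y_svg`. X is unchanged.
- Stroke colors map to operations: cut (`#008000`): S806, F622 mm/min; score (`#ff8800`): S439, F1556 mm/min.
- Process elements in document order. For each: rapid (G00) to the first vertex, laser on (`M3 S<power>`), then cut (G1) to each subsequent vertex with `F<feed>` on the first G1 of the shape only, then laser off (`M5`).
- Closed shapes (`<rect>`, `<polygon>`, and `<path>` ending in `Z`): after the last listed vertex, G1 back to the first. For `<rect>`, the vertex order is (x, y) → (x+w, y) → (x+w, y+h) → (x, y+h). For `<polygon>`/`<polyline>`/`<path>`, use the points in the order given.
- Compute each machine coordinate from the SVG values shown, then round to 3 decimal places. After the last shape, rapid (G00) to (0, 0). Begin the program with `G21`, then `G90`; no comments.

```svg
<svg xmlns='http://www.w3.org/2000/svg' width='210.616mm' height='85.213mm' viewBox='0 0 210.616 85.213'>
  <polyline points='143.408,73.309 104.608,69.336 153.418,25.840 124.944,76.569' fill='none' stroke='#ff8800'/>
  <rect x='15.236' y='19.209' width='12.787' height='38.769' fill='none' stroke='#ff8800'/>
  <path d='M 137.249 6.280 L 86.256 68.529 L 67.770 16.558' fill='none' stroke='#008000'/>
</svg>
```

G21
G90
G00 X143.408 Y11.904
M3 S439
G1 X104.608 Y15.877 F1556
G1 X153.418 Y59.373
G1 X124.944 Y8.644
M5
G00 X15.236 Y66.004
M3 S439
G1 X28.023 Y66.004 F1556
G1 X28.023 Y27.235
G1 X15.236 Y27.235
G1 X15.236 Y66.004
M5
G00 X137.249 Y78.933
M3 S806
G1 X86.256 Y16.684 F622
G1 X67.770 Y68.655
M5
G00 X0.000 Y0.000

viewBox `0 0 210.616 85.213` with mm width/height → 1 unit = 1 mm. Flip: y_m = 85.213 − y_svg.

**Shape 1** — `<polyline>` open polyline, stroke `#ff8800` → score (S439, F1556). Machine vertices: (143.408,11.904) → (104.608,15.877) → (153.418,59.373) → (124.944,8.644). Open path.

**Shape 2** — `<rect>` rectangle, stroke `#ff8800` → score (S439, F1556). Machine vertices: (15.236,66.004) → (28.023,66.004) → (28.023,27.235) → (15.236,27.235) → (15.236,66.004). Closed: final G1 returns to the first vertex.

**Shape 3** — `<path>` open polyline, stroke `#008000` → cut (S806, F622). Machine vertices: (137.249,78.933) → (86.256,16.684) → (67.770,68.655). Open path.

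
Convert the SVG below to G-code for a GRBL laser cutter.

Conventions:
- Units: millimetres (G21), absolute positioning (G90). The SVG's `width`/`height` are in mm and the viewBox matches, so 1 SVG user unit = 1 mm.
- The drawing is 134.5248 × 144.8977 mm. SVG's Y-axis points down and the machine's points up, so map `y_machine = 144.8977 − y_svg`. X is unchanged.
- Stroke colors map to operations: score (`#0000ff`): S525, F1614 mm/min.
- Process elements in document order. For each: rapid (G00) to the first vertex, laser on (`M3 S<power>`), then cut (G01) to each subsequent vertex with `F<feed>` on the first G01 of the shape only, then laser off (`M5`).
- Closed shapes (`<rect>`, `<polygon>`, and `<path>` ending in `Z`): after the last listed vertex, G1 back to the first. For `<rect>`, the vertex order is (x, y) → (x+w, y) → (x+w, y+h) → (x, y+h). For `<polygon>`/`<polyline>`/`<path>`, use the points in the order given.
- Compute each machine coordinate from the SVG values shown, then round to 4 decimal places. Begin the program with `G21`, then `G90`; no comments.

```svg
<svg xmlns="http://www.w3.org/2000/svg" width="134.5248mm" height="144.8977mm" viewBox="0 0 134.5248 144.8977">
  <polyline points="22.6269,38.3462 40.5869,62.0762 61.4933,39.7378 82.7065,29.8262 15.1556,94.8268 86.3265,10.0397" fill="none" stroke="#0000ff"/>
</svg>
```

G21
G90
G00 X22.6269 Y106.5515
M3 S525
G01 X40.5869 Y82.8215 F1614
G01 X61.4933 Y105.1599
G01 X82.7065 Y115.0715
G01 X15.1556 Y50.0709
G01 X86.3265 Y134.8580
M5

viewBox `0 0 134.5248 144.8977` with mm width/height → 1 unit = 1 mm. Flip: y_m = 144.8977 − y_svg.

**Shape 1** — `<polyline>` open polyline, stroke `#0000ff` → score (S525, F1614). Machine vertices: (22.6269,106.5515) → (40.5869,82.8215) → (61.4933,105.1599) → (82.7065,115.0715) → (15.1556,50.0709) → (86.3265,134.8580). Open path.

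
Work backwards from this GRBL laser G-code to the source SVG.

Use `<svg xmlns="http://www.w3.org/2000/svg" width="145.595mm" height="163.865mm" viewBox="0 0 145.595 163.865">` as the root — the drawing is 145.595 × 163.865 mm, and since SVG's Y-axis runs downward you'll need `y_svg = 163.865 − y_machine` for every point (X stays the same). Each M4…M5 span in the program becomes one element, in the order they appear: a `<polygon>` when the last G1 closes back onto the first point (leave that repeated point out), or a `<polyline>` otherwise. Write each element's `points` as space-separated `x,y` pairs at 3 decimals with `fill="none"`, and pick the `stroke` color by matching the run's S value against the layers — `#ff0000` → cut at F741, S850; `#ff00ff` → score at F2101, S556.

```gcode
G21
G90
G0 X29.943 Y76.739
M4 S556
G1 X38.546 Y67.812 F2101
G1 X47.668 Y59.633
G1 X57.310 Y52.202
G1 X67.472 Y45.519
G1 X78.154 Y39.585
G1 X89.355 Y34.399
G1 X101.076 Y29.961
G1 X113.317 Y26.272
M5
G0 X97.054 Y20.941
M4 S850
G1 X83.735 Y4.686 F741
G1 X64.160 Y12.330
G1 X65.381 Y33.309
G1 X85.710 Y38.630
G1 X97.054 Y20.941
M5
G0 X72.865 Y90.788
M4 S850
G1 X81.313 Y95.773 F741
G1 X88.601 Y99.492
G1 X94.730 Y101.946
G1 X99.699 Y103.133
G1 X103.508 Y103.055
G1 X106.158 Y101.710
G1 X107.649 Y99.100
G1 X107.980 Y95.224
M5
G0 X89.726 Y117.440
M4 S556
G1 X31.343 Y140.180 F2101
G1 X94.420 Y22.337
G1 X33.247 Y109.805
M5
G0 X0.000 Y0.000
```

Machine Y-up, SVG Y-down with viewBox height 163.865, so y_svg = 163.865 − y_machine; X carries over.

Run 1: the run's S556 means `#ff00ff` (score). The run is open, so emit a `<polyline>` with points (Y-flipped): 29.943,87.126 38.546,96.053 47.668,104.232 57.310,111.663 67.472,118.346 78.154,124.280 89.355,129.466 101.076,133.904 113.317,137.593.

Run 2: S850 ⇒ cut layer `#ff0000`. The run returns to its start, so emit a `<polygon>` with points (Y-flipped): 97.054,142.924 83.735,159.179 64.160,151.535 65.381,130.556 85.710,125.235.

Run 3: power S850 maps to stroke `#ff0000` (cut). The run is open, so emit a `<polyline>` with points (Y-flipped): 72.865,73.077 81.313,68.092 88.601,64.373 94.730,61.919 99.699,60.732 103.508,60.810 106.158,62.155 107.649,64.765 107.980,68.641.

Run 4: power S556 maps to stroke `#ff00ff` (score). The run is open, so emit a `<polyline>` with points (Y-flipped): 89.726,46.425 31.343,23.685 94.420,141.528 33.247,54.060.

<svg xmlns="http://www.w3.org/2000/svg" width="145.595mm" height="163.865mm" viewBox="0 0 145.595 163.865">
  <polyline points="29.943,87.126 38.546,96.053 47.668,104.232 57.310,111.663 67.472,118.346 78.154,124.280 89.355,129.466 101.076,133.904 113.317,137.593" fill="none" stroke="#ff00ff"/>
  <polygon points="97.054,142.924 83.735,159.179 64.160,151.535 65.381,130.556 85.710,125.235" fill="none" stroke="#ff0000"/>
  <polyline points="72.865,73.077 81.313,68.092 88.601,64.373 94.730,61.919 99.699,60.732 103.508,60.810 106.158,62.155 107.649,64.765 107.980,68.641" fill="none" stroke="#ff0000"/>
  <polyline points="89.726,46.425 31.343,23.685 94.420,141.528 33.247,54.060" fill="none" stroke="#ff00ff"/>
</svg>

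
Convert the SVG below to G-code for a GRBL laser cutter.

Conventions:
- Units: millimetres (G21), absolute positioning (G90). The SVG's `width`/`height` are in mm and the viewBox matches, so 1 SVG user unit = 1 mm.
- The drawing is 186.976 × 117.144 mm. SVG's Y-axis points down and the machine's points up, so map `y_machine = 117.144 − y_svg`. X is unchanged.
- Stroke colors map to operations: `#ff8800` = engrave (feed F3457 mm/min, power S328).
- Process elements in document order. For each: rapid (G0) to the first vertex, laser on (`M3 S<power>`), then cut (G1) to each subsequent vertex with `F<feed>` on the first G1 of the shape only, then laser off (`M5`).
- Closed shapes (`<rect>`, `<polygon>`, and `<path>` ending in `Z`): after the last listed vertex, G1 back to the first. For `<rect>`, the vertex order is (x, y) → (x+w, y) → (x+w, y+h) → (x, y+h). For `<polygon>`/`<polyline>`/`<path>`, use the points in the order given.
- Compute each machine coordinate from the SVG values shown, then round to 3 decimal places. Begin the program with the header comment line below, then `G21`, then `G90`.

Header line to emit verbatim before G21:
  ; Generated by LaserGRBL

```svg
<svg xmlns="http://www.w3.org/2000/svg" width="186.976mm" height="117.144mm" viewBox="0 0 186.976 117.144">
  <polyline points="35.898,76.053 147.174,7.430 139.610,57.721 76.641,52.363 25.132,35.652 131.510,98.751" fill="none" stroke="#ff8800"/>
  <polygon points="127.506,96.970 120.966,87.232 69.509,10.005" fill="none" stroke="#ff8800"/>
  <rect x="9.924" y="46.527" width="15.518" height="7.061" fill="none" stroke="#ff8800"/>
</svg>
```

; Generated by LaserGRBL
G21
G90
G0 X35.898 Y41.091
M3 S328
G1 X147.174 Y109.714 F3457
G1 X139.610 Y59.423
G1 X76.641 Y64.781
G1 X25.132 Y81.492
G1 X131.510 Y18.393
M5
G0 X127.506 Y20.174
M3 S328
G1 X120.966 Y29.912 F3457
G1 X69.509 Y107.139
G1 X127.506 Y20.174
M5
G0 X9.924 Y70.617
M3 S328
G1 X25.442 Y70.617 F3457
G1 X25.442 Y63.556
G1 X9.924 Y63.556
G1 X9.924 Y70.617
M5

Since the viewBox matches the mm dimensions, user units are millimetres directly. The only transform is the Y-flip y_m = 117.144 − y_svg.

Shape 1 is a open polyline drawn with `<polyline>`. Its stroke #ff8800 means engrave at S328, F3457. After flipping Y the toolpath is (35.898,41.091) → (147.174,109.714) → (139.610,59.423) → (76.641,64.781) → (25.132,81.492) → (131.510,18.393).

Shape 2 is a closed polygon drawn with `<polygon>`. Its stroke #ff8800 means engrave at S328, F3457. After flipping Y the toolpath is (127.506,20.174) → (120.966,29.912) → (69.509,107.139) → (127.506,20.174), returning to the start.

Shape 3 is a rectangle drawn with `<rect>`. Its stroke #ff8800 means engrave at S328, F3457. After flipping Y the toolpath is (9.924,70.617) → (25.442,70.617) → (25.442,63.556) → (9.924,63.556) → (9.924,70.617), returning to the start.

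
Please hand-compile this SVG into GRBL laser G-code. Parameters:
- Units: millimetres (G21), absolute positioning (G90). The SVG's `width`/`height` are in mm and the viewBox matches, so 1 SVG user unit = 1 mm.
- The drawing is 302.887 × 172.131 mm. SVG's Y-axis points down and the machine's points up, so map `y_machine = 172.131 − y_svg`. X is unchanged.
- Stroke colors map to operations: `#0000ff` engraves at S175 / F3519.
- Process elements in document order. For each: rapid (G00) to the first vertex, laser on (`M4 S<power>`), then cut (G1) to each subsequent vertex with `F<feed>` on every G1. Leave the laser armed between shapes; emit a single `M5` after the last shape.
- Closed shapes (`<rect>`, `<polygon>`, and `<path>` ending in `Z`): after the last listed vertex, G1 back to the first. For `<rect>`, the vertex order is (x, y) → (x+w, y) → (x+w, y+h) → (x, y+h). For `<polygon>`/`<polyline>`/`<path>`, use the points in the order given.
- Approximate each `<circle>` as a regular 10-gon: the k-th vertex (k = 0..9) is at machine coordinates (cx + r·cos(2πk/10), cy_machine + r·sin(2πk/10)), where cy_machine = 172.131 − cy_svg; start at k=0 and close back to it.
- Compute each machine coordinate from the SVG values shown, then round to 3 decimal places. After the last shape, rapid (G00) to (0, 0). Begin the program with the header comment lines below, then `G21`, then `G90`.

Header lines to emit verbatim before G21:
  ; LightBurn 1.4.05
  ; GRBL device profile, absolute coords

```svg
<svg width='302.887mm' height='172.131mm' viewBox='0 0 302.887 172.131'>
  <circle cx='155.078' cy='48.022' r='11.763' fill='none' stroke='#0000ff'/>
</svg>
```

1 u = 1 mm; y_m = 172.131 − y.

[1] `<circle>` circle, #0000ff→engrave S175 F3519: (166.841,124.109) → (164.594,131.023) → (158.713,135.296) → (151.443,135.296) → (145.562,131.023) → (143.315,124.109) → (145.562,117.195) → (151.443,112.922) → (158.713,112.922) → (164.594,117.195) → (166.841,124.109) (closed)

; LightBurn 1.4.05
; GRBL device profile, absolute coords
G21
G90
G00 X166.841 Y124.109
M4 S175
G1 X164.594 Y131.023 F3519
G1 X158.713 Y135.296 F3519
G1 X151.443 Y135.296 F3519
G1 X145.562 Y131.023 F3519
G1 X143.315 Y124.109 F3519
G1 X145.562 Y117.195 F3519
G1 X151.443 Y112.922 F3519
G1 X158.713 Y112.922 F3519
G1 X164.594 Y117.195 F3519
G1 X166.841 Y124.109 F3519
M5
G00 X0.000 Y0.000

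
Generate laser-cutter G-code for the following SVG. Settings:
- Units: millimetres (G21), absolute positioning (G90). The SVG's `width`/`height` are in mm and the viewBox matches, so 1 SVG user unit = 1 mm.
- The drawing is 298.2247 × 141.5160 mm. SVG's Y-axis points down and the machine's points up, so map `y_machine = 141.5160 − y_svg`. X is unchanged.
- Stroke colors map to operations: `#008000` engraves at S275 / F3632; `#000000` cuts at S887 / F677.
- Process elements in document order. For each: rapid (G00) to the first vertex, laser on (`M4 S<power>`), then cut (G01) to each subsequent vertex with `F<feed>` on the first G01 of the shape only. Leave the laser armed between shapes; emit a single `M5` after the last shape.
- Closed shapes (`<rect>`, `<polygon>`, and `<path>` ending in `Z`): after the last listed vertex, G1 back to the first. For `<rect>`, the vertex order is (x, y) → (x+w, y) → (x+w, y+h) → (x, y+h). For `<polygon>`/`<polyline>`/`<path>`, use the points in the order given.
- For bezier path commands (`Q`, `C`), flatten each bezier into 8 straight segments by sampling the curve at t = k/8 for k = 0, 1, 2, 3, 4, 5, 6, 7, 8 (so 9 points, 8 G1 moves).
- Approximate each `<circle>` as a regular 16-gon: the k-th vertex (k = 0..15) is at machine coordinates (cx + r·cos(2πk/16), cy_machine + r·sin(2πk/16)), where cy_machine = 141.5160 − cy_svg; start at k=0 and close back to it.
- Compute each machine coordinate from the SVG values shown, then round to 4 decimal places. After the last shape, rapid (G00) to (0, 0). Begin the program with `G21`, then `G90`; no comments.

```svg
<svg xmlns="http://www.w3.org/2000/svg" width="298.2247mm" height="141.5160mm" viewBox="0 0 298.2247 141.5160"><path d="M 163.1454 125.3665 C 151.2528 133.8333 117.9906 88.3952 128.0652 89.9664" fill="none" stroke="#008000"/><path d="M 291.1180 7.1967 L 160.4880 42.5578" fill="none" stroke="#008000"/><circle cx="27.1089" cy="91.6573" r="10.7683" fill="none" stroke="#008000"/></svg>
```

viewBox `0 0 298.2247 141.5160` with mm width/height → 1 unit = 1 mm. Flip: y_m = 141.5160 − y_svg.

**Shape 1** — `<path>` cubic bezier, stroke `#008000` → engrave (S275, F3632). Control points (SVG): P0=(163.1454,125.3665), P1=(151.2528,133.8333), P2=(117.9906,88.3952), P3=(128.0652,89.9664); sampled at t=k/8. Machine vertices: (163.1454,16.1495) → (157.8104,15.3041) → (151.2302,18.3298) → (144.1632,24.0438) → (137.3676,31.2637) → (131.6017,38.8068) → (127.6239,45.4905) → (126.1923,50.1323) → (128.0652,51.5496). Open path.

**Shape 2** — `<path>` line segment, stroke `#008000` → engrave (S275, F3632). Machine vertices: (291.1180,134.3193) → (160.4880,98.9582). Open path.

**Shape 3** — `<circle>` circle, stroke `#008000` → engrave (S275, F3632). Machine vertices: (37.8772,49.8587) → (37.0575,53.9796) → (34.7232,57.4730) → (31.2298,59.8073) → (27.1089,60.6270) → (22.9880,59.8073) → (19.4946,57.4730) → (17.1603,53.9796) → (16.3406,49.8587) → (17.1603,45.7378) → (19.4946,42.2444) → (22.9880,39.9101) → (27.1089,39.0904) → (31.2298,39.9101) → (34.7232,42.2444) → (37.0575,45.7378) → (37.8772,49.8587). Closed: final G1 returns to the first vertex.

G21
G90
G00 X163.1454 Y16.1495
M4 S275
G01 X157.8104 Y15.3041 F3632
G01 X151.2302 Y18.3298
G01 X144.1632 Y24.0438
G01 X137.3676 Y31.2637
G01 X131.6017 Y38.8068
G01 X127.6239 Y45.4905
G01 X126.1923 Y50.1323
G01 X128.0652 Y51.5496
G00 X291.1180 Y134.3193
M4 S275
G01 X160.4880 Y98.9582 F3632
G00 X37.8772 Y49.8587
M4 S275
G01 X37.0575 Y53.9796 F3632
G01 X34.7232 Y57.4730
G01 X31.2298 Y59.8073
G01 X27.1089 Y60.6270
G01 X22.9880 Y59.8073
G01 X19.4946 Y57.4730
G01 X17.1603 Y53.9796
G01 X16.3406 Y49.8587
G01 X17.1603 Y45.7378
G01 X19.4946 Y42.2444
G01 X22.9880 Y39.9101
G01 X27.1089 Y39.0904
G01 X31.2298 Y39.9101
G01 X34.7232 Y42.2444
G01 X37.0575 Y45.7378
G01 X37.8772 Y49.8587
M5
G00 X0.0000 Y0.0000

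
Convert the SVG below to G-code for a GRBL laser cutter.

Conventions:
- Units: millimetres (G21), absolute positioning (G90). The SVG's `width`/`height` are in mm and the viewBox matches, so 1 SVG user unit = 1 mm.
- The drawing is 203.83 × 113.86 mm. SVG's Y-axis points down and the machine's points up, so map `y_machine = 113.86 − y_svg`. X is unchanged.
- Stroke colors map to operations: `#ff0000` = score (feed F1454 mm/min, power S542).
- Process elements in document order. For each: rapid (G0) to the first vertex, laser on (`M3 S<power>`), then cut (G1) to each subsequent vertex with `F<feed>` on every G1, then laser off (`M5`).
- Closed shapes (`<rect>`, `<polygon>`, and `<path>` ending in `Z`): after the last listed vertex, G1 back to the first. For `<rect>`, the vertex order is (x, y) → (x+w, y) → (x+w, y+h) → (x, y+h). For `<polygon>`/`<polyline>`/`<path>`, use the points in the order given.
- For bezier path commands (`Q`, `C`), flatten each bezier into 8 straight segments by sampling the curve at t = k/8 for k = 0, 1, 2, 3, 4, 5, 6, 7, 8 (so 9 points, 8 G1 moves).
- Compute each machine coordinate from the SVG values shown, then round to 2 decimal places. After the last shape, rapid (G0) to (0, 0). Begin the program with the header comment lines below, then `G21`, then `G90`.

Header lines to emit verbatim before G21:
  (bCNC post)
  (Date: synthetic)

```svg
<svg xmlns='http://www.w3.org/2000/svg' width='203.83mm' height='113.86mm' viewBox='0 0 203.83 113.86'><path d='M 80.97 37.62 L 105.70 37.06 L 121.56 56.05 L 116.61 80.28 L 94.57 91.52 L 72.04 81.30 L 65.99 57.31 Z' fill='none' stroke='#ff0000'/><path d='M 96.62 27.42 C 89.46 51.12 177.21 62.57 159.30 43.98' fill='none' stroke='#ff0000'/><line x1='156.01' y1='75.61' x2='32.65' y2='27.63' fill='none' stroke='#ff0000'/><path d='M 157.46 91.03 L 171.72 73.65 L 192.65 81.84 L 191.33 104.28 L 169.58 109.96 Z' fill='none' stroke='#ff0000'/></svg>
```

1 u = 1 mm; y_m = 113.86 − y.

[1] `<path>` regular polygon, #ff0000→score S542 F1454: (80.97,76.24) → (105.70,76.80) → (121.56,57.81) → (116.61,33.58) → (94.57,22.34) → (72.04,32.56) → (65.99,56.55) → (80.97,76.24) (closed)

[2] `<path>` cubic bezier, #ff0000→score S542 F1454: (96.62,86.44) → (97.99,78.16) → (105.91,71.24) → (118.03,65.88) → (131.99,62.30) → (145.45,60.70) → (156.06,61.29) → (161.46,64.28) → (159.30,69.88)

[3] `<line>` line segment, #ff0000→score S542 F1454: (156.01,38.25) → (32.65,86.23)

[4] `<path>` regular polygon, #ff0000→score S542 F1454: (157.46,22.83) → (171.72,40.21) → (192.65,32.02) → (191.33,9.58) → (169.58,3.90) → (157.46,22.83) (closed)

(bCNC post)
(Date: synthetic)
G21
G90
G0 X80.97 Y76.24
M3 S542
G1 X105.70 Y76.80 F1454
G1 X121.56 Y57.81 F1454
G1 X116.61 Y33.58 F1454
G1 X94.57 Y22.34 F1454
G1 X72.04 Y32.56 F1454
G1 X65.99 Y56.55 F1454
G1 X80.97 Y76.24 F1454
M5
G0 X96.62 Y86.44
M3 S542
G1 X97.99 Y78.16 F1454
G1 X105.91 Y71.24 F1454
G1 X118.03 Y65.88 F1454
G1 X131.99 Y62.30 F1454
G1 X145.45 Y60.70 F1454
G1 X156.06 Y61.29 F1454
G1 X161.46 Y64.28 F1454
G1 X159.30 Y69.88 F1454
M5
G0 X156.01 Y38.25
M3 S542
G1 X32.65 Y86.23 F1454
M5
G0 X157.46 Y22.83
M3 S542
G1 X171.72 Y40.21 F1454
G1 X192.65 Y32.02 F1454
G1 X191.33 Y9.58 F1454
G1 X169.58 Y3.90 F1454
G1 X157.46 Y22.83 F1454
M5
G0 X0.00 Y0.00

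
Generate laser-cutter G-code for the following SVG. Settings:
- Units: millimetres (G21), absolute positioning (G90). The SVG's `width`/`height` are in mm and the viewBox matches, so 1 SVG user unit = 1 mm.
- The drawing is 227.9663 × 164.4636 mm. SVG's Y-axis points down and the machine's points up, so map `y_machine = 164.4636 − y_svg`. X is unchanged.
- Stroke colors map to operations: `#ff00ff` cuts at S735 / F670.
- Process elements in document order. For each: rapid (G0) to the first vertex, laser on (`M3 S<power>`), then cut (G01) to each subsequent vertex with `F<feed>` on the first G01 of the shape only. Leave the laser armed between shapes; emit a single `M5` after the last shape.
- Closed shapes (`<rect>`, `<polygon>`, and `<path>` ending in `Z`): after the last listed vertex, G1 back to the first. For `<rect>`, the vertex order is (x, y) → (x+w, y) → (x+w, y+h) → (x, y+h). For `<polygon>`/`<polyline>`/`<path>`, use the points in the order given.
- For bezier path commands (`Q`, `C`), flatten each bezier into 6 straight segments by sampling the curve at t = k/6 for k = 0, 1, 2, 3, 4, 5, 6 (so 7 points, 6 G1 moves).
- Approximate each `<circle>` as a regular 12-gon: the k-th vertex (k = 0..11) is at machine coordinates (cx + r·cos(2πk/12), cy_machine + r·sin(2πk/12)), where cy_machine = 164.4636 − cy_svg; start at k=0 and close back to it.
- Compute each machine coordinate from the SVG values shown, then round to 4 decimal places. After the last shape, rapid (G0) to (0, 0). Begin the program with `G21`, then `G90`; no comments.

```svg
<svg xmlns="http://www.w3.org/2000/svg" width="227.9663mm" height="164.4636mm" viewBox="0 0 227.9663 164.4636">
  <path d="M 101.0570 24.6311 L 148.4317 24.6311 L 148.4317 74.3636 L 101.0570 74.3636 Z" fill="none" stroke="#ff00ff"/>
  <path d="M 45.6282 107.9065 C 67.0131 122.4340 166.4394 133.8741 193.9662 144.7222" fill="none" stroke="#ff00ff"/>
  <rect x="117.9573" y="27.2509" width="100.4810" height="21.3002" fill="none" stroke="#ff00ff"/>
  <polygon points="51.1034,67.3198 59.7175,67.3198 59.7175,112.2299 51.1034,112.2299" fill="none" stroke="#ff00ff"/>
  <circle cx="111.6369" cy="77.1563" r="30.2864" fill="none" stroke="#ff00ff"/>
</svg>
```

1 u = 1 mm; y_m = 164.4636 − y.

[1] `<path>` rectangle, #ff00ff→cut S735 F670: (101.0570,139.8325) → (148.4317,139.8325) → (148.4317,90.1000) → (101.0570,90.1000) → (101.0570,139.8325) (closed)

[2] `<path>` cubic bezier, #ff00ff→cut S735 F670: (45.6282,56.5571) → (62.1299,49.5391) → (87.4735,42.9663) → (117.4940,36.7695) → (148.0263,30.8793) → (174.9053,25.2263) → (193.9662,19.7414)

[3] `<rect>` rectangle, #ff00ff→cut S735 F670: (117.9573,137.2127) → (218.4383,137.2127) → (218.4383,115.9125) → (117.9573,115.9125) → (117.9573,137.2127) (closed)

[4] `<polygon>` rectangle, #ff00ff→cut S735 F670: (51.1034,97.1438) → (59.7175,97.1438) → (59.7175,52.2337) → (51.1034,52.2337) → (51.1034,97.1438) (closed)

[5] `<circle>` circle, #ff00ff→cut S735 F670: (141.9233,87.3073) → (137.8657,102.4505) → (126.7801,113.5361) → (111.6369,117.5937) → (96.4937,113.5361) → (85.4081,102.4505) → (81.3505,87.3073) → (85.4081,72.1641) → (96.4937,61.0785) → (111.6369,57.0209) → (126.7801,61.0785) → (137.8657,72.1641) → (141.9233,87.3073) (closed)

G21
G90
G0 X101.0570 Y139.8325
M3 S735
G01 X148.4317 Y139.8325 F670
G01 X148.4317 Y90.1000
G01 X101.0570 Y90.1000
G01 X101.0570 Y139.8325
G0 X45.6282 Y56.5571
M3 S735
G01 X62.1299 Y49.5391 F670
G01 X87.4735 Y42.9663
G01 X117.4940 Y36.7695
G01 X148.0263 Y30.8793
G01 X174.9053 Y25.2263
G01 X193.9662 Y19.7414
G0 X117.9573 Y137.2127
M3 S735
G01 X218.4383 Y137.2127 F670
G01 X218.4383 Y115.9125
G01 X117.9573 Y115.9125
G01 X117.9573 Y137.2127
G0 X51.1034 Y97.1438
M3 S735
G01 X59.7175 Y97.1438 F670
G01 X59.7175 Y52.2337
G01 X51.1034 Y52.2337
G01 X51.1034 Y97.1438
G0 X141.9233 Y87.3073
M3 S735
G01 X137.8657 Y102.4505 F670
G01 X126.7801 Y113.5361
G01 X111.6369 Y117.5937
G01 X96.4937 Y113.5361
G01 X85.4081 Y102.4505
G01 X81.3505 Y87.3073
G01 X85.4081 Y72.1641
G01 X96.4937 Y61.0785
G01 X111.6369 Y57.0209
G01 X126.7801 Y61.0785
G01 X137.8657 Y72.1641
G01 X141.9233 Y87.3073
M5
G0 X0.0000 Y0.0000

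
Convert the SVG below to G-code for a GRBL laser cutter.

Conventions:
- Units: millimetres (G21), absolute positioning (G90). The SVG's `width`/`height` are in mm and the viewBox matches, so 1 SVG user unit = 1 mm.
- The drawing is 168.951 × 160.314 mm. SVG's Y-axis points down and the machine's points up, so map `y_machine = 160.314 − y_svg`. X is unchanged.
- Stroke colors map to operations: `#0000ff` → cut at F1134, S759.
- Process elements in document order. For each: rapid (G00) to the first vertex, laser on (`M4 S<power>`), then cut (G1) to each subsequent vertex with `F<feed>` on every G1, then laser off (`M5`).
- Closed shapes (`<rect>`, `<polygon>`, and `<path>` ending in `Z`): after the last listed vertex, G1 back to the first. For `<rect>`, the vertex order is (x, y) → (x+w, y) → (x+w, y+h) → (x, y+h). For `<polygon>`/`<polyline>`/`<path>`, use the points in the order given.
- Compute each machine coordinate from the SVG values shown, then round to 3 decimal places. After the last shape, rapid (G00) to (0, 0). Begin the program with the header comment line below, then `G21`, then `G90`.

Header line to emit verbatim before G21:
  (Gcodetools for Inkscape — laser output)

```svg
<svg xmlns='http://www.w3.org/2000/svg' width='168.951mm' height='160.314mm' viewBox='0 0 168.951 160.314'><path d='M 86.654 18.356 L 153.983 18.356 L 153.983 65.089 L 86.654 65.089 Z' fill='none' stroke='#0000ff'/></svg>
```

(Gcodetools for Inkscape — laser output)
G21
G90
G00 X86.654 Y141.958
M4 S759
G1 X153.983 Y141.958 F1134
G1 X153.983 Y95.225 F1134
G1 X86.654 Y95.225 F1134
G1 X86.654 Y141.958 F1134
M5
G00 X0.000 Y0.000

viewBox `0 0 168.951 160.314` with mm width/height → 1 unit = 1 mm. Flip: y_m = 160.314 − y_svg.

**Shape 1** — `<path>` rectangle, stroke `#0000ff` → cut (S759, F1134). Machine vertices: (86.654,141.958) → (153.983,141.958) → (153.983,95.225) → (86.654,95.225) → (86.654,141.958). Closed: final G1 returns to the first vertex.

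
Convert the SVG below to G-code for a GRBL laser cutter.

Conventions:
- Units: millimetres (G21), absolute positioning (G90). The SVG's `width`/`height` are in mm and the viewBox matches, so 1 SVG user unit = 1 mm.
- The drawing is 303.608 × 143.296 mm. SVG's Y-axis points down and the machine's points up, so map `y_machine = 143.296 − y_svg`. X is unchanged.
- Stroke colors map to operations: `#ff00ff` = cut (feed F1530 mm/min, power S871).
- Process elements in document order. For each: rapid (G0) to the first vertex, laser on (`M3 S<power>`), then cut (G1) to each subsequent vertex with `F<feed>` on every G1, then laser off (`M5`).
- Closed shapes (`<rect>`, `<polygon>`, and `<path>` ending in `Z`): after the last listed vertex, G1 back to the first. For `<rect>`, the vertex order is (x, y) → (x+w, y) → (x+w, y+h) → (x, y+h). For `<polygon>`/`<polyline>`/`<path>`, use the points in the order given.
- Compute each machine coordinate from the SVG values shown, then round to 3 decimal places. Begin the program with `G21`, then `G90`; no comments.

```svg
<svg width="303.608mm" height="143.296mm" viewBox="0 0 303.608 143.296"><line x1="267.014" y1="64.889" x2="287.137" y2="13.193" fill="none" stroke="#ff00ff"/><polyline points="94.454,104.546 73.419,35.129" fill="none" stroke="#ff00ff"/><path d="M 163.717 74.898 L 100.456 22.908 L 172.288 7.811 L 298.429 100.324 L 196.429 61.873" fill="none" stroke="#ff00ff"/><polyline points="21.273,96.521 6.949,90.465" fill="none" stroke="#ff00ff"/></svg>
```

1 u = 1 mm; y_m = 143.296 − y.

[1] `<line>` line segment, #ff00ff→cut S871 F1530: (267.014,78.407) → (287.137,130.103)

[2] `<polyline>` line segment, #ff00ff→cut S871 F1530: (94.454,38.750) → (73.419,108.167)

[3] `<path>` open polyline, #ff00ff→cut S871 F1530: (163.717,68.398) → (100.456,120.388) → (172.288,135.485) → (298.429,42.972) → (196.429,81.423)

[4] `<polyline>` line segment, #ff00ff→cut S871 F1530: (21.273,46.775) → (6.949,52.831)

G21
G90
G0 X267.014 Y78.407
M3 S871
G1 X287.137 Y130.103 F1530
M5
G0 X94.454 Y38.750
M3 S871
G1 X73.419 Y108.167 F1530
M5
G0 X163.717 Y68.398
M3 S871
G1 X100.456 Y120.388 F1530
G1 X172.288 Y135.485 F1530
G1 X298.429 Y42.972 F1530
G1 X196.429 Y81.423 F1530
M5
G0 X21.273 Y46.775
M3 S871
G1 X6.949 Y52.831 F1530
M5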